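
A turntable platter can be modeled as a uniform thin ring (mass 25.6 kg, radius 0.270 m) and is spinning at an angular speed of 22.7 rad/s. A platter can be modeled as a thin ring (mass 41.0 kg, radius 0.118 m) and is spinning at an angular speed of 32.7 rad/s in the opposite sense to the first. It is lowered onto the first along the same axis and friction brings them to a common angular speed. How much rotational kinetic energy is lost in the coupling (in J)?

ΔKE lost ≈ 671 J

The coupling torques are internal; angular momentum about the shared axis is conserved.
Moments of inertia: I_A = (25.6)(0.270)² = 1.866 kg·m²; I_B = (41.0)(0.118)² = 0.5709 kg·m².
Taking A's sense as positive: L = (1.866)(22.7) − (0.5709)(32.7) = 23.70 kg·m²·rad/s.
Combined I = 1.866 + 0.5709 = 2.437 kg·m².
ω_f = L / I = 23.70 / 2.437 = 9.723 rad/s.
KE_i = ½ΣIω² = 786.0 J; KE_f = ½(2.437)(9.723)² = 115.2 J.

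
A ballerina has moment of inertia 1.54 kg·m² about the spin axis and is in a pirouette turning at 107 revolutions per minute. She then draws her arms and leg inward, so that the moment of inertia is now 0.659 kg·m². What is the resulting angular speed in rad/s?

ω₂ ≈ 26.2 rad/s

No external torque acts about the spin axis, so angular momentum is conserved.
ω₂ = I₁ω₁ / I₂ = (1.540)(107 rpm) / (0.6590) = 250.0 rpm = 26.18 rad/s.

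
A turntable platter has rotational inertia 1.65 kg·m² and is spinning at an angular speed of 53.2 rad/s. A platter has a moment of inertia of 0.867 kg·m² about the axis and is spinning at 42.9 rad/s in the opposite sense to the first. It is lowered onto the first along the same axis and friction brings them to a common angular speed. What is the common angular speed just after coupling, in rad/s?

The coupling torques are internal; angular momentum about the shared axis is conserved.
Taking A's sense as positive: L = (1.650)(53.2) − (0.8670)(42.9) = 50.59 kg·m²·rad/s.
Combined I = 1.650 + 0.8670 = 2.517 kg·m².
ω_f = L / I = 50.59 / 2.517 = 20.10 rad/s.

|ω_f| ≈ 20.1 rad/s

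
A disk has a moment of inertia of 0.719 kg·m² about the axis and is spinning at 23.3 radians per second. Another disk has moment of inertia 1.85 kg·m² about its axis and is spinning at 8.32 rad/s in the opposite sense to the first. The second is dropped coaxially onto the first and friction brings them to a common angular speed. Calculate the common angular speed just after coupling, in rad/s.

|ω_f| ≈ 0.530 rad/s

The coupling torques are internal; angular momentum about the shared axis is conserved.
Taking A's sense as positive: L = (0.7190)(23.3) − (1.850)(8.32) = 1.361 kg·m²·rad/s.
Combined I = 0.7190 + 1.850 = 2.569 kg·m².
ω_f = L / I = 1.361 / 2.569 = 0.5297 rad/s.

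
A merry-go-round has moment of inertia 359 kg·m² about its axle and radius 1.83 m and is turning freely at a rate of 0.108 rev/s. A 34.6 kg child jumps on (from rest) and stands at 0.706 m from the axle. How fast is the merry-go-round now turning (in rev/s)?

The added mass arrives with no angular momentum about the axle, and any external torque about the axle is negligible, so the system's angular momentum is conserved.
Added inertia Σmr² = (34.6)(0.706)² = 17.25 kg·m²; I_f = 359.0 + 17.25 = 376.2 kg·m².
ω_f = I_p ω_i / I_f = (359.0)(0.108) / 376.2 = 0.1030 rev/s.

ω_f ≈ 0.103 rev/s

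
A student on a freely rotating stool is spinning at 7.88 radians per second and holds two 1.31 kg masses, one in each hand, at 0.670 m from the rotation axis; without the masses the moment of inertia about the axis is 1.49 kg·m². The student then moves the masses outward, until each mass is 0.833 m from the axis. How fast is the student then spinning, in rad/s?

Angular momentum about the spin axis is conserved since the torque about it is zero.
I₁ = 1.49 + 2(1.31)(0.670)² = 2.666 kg·m²; I₂ = 1.49 + 2(1.31)(0.833)² = 3.308 kg·m².
ω₂ = I₁ω₁ / I₂ = (2.666)(7.88 rad/s) / (3.308) = 6.351 rad/s.

ω₂ ≈ 6.35 rad/s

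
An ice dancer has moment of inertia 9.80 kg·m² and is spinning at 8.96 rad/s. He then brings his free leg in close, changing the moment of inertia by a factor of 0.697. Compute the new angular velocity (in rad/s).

ω₂ ≈ 12.9 rad/s

Angular momentum about the spin axis is conserved since the torque about it is zero.
I₂ = 0.697 × 9.80 = 6.831 kg·m².
ω₂ = I₁ω₁ / I₂ = (9.800)(8.96 rad/s) / (6.831) = 12.86 rad/s.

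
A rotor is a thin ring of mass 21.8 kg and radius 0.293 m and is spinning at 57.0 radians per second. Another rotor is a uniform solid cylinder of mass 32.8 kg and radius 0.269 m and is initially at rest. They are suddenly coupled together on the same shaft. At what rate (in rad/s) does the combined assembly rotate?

|ω_f| ≈ 34.9 rad/s

The coupling torques are internal; angular momentum about the shared axis is conserved.
Moments of inertia: I_A = (21.8)(0.293)² = 1.872 kg·m²; I_B = ½(32.8)(0.269)² = 1.187 kg·m².
Taking A's sense as positive: L = (1.872)(57.0) = 106.7 kg·m²·rad/s.
Combined I = 1.872 + 1.187 = 3.058 kg·m².
ω_f = L / I = 106.7 / 3.058 = 34.88 rad/s.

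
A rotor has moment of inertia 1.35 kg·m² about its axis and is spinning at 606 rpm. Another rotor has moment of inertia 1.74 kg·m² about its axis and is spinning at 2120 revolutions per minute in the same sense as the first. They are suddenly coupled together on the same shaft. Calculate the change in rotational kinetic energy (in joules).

ΔKE ≈ -9550 J

The coupling torques are internal; angular momentum about the shared axis is conserved.
Taking A's sense as positive: L = (1.350)(606) + (1.740)(2120) = 4507 kg·m²·rpm.
Combined I = 1.350 + 1.740 = 3.090 kg·m².
ω_f = L / I = 4507 / 3.090 = 1459 rpm.
KE_i = ½ΣIω² = 45600 J; KE_f = ½(3.090)(152.7)² = 36040 J.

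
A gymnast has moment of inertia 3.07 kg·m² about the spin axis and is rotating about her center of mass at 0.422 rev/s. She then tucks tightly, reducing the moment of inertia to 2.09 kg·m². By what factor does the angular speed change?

With no external torque about the axis, L is conserved: I₁ω₁ = I₂ω₂.
ω₂/ω₁ = I₁/I₂ = 3.070 / 2.090 = 1.469.

ω₂/ω₁ ≈ 1.47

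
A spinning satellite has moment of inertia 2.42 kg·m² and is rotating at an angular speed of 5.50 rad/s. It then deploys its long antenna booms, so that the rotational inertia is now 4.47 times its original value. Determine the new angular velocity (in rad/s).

With no external torque about the axis, L is conserved: I₁ω₁ = I₂ω₂.
I₂ = 4.47 × 2.42 = 10.82 kg·m².
ω₂ = I₁ω₁ / I₂ = (2.420)(5.50 rad/s) / (10.82) = 1.230 rad/s.

ω₂ ≈ 1.23 rad/s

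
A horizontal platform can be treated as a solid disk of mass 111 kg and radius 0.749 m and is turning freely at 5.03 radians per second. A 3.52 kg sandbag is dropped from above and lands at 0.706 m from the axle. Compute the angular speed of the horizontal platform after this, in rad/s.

No external torque acts about the axle; L_before = L_after.
I_p = ½(111)(0.749)² = 31.14 kg·m².
Added inertia Σmr² = (3.52)(0.706)² = 1.754 kg·m²; I_f = 31.14 + 1.754 = 32.89 kg·m².
ω_f = I_p ω_i / I_f = (31.14)(5.03) / 32.89 = 4.762 rad/s.

ω_f ≈ 4.76 rad/s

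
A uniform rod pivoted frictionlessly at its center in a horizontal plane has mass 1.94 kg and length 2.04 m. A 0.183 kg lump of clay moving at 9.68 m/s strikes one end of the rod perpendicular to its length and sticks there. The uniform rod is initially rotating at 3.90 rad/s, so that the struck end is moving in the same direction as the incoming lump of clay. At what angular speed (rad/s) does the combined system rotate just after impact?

The axle reaction passes through the pivot and exerts no torque about it; angular momentum about the pivot is conserved through the impact.
I_p = (1/12)(1.94)(2.04)² = 0.6728 kg·m². Taking the sense of the lump of clay's angular momentum as positive, L_{lump} = m v R = (0.183)(9.68)(2.04/2) = 1.807 kg·m²/s.
L_i = +I_p ω_p + m v R = +(0.6728)(3.90) + 1.807 = 4.431 kg·m²/s.
After sticking, I_f = I_p + m R² = 0.6728 + (0.183)(2.04/2)² = 0.8632 kg·m².
ω_f = L_i / I_f = 4.431 / 0.8632 = 5.133 rad/s.

|ω_f| ≈ 5.13 rad/s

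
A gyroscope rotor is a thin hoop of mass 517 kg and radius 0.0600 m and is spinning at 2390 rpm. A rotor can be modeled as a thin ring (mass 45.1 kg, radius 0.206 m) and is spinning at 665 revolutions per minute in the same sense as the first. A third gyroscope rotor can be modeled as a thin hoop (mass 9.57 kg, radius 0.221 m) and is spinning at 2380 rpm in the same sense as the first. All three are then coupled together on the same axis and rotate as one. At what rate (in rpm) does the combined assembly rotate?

No external torque acts about the common axis, so total angular momentum is conserved.
Moments of inertia: I_A = (517)(0.0600)² = 1.861 kg·m²; I_B = (45.1)(0.206)² = 1.914 kg·m²; I_C = (9.57)(0.221)² = 0.4674 kg·m².
Taking A's sense as positive: L = (1.861)(2390) + (1.914)(665) + (0.4674)(2380) = 6833 kg·m²·rpm.
Combined I = 1.861 + 1.914 + 0.4674 = 4.242 kg·m².
ω_f = L / I = 6833 / 4.242 = 1611 rpm.

|ω_f| ≈ 1610 rpm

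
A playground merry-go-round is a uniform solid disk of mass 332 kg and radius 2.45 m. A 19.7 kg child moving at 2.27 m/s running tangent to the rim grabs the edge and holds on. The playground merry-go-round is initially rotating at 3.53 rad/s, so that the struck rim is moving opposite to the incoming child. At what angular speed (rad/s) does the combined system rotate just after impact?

About the axle the impulsive forces during the collision are internal, so angular momentum about that axis is conserved.
I_p = ½(332)(2.45)² = 996.4 kg·m². Taking the sense of the child's angular momentum as positive, L_{child} = m v R = (19.7)(2.27)(2.45) = 109.6 kg·m²/s.
L_i = −I_p ω_p + m v R = −(996.4)(3.53) + 109.6 = -3408 kg·m²/s.
After sticking, I_f = I_p + m R² = 996.4 + (19.7)(2.45)² = 1115 kg·m².
ω_f = L_i / I_f = -3408 / 1115 = -3.057 rad/s.

|ω_f| ≈ 3.06 rad/s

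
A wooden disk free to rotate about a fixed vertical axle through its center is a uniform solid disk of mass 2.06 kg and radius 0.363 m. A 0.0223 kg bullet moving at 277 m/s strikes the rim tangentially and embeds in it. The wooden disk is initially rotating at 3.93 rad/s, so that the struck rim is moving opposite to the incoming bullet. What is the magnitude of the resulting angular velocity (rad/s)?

|ω_f| ≈ 12.3 rad/s

The axle reaction passes through the axle and exerts no torque about it; angular momentum about the axle is conserved through the impact.
I_p = ½(2.06)(0.363)² = 0.1357 kg·m². Taking the sense of the bullet's angular momentum as positive, L_{bullet} = m v R = (0.0223)(277)(0.363) = 2.242 kg·m²/s.
L_i = −I_p ω_p + m v R = −(0.1357)(3.93) + 2.242 = 1.709 kg·m²/s.
After sticking, I_f = I_p + m R² = 0.1357 + (0.0223)(0.363)² = 0.1387 kg·m².
ω_f = L_i / I_f = 1.709 / 0.1387 = 12.32 rad/s.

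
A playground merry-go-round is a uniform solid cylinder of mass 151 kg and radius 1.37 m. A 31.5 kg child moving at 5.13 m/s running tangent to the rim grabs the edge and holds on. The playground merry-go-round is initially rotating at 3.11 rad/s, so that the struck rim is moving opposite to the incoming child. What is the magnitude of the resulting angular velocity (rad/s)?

|ω_f| ≈ 1.09 rad/s

About the axle the impulsive forces during the collision are internal, so angular momentum about that axis is conserved.
I_p = ½(151)(1.37)² = 141.7 kg·m². Taking the sense of the child's angular momentum as positive, L_{child} = m v R = (31.5)(5.13)(1.37) = 221.4 kg·m²/s.
L_i = −I_p ω_p + m v R = −(141.7)(3.11) + 221.4 = -219.3 kg·m²/s.
After sticking, I_f = I_p + m R² = 141.7 + (31.5)(1.37)² = 200.8 kg·m².
ω_f = L_i / I_f = -219.3 / 200.8 = -1.092 rad/s.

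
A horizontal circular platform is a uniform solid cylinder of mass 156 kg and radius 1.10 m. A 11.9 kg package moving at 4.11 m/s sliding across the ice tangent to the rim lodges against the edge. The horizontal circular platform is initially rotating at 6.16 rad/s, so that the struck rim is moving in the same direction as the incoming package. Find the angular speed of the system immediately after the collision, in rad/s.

|ω_f| ≈ 5.84 rad/s

About the central axle the impulsive forces during the collision are internal, so angular momentum about that axis is conserved.
I_p = ½(156)(1.10)² = 94.38 kg·m². Taking the sense of the package's angular momentum as positive, L_{package} = m v R = (11.9)(4.11)(1.10) = 53.80 kg·m²/s.
L_i = +I_p ω_p + m v R = +(94.38)(6.16) + 53.80 = 635.2 kg·m²/s.
After sticking, I_f = I_p + m R² = 94.38 + (11.9)(1.10)² = 108.8 kg·m².
ω_f = L_i / I_f = 635.2 / 108.8 = 5.839 rad/s.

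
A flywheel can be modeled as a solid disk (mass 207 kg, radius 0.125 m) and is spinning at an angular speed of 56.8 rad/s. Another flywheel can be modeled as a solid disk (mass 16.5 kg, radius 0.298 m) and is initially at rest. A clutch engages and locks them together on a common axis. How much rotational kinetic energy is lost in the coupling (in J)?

ΔKE lost ≈ 813 J

The coupling torques are internal; angular momentum about the shared axis is conserved.
Moments of inertia: I_A = ½(207)(0.125)² = 1.617 kg·m²; I_B = ½(16.5)(0.298)² = 0.7326 kg·m².
Taking A's sense as positive: L = (1.617)(56.8) = 91.86 kg·m²·rad/s.
Combined I = 1.617 + 0.7326 = 2.350 kg·m².
ω_f = L / I = 91.86 / 2.350 = 39.09 rad/s.
KE_i = ½ΣIω² = 2609 J; KE_f = ½(2.350)(39.09)² = 1795 J.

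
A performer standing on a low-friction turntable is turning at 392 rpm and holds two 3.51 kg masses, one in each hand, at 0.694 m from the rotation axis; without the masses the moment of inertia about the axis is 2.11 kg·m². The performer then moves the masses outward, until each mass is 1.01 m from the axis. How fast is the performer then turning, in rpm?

No external torque acts about the spin axis, so angular momentum is conserved.
I₁ = 2.11 + 2(3.51)(0.694)² = 5.491 kg·m²; I₂ = 2.11 + 2(3.51)(1.01)² = 9.271 kg·m².
ω₂ = I₁ω₁ / I₂ = (5.491)(392 rpm) / (9.271) = 232.2 rpm.

ω₂ ≈ 232 rpm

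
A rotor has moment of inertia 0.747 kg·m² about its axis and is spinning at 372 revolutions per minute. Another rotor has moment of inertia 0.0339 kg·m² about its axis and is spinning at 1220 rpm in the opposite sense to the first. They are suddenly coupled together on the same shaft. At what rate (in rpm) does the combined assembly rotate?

The coupling torques are internal; angular momentum about the shared axis is conserved.
Taking A's sense as positive: L = (0.7470)(372) − (0.03390)(1220) = 236.5 kg·m²·rpm.
Combined I = 0.7470 + 0.03390 = 0.7809 kg·m².
ω_f = L / I = 236.5 / 0.7809 = 302.9 rpm.

|ω_f| ≈ 303 rpm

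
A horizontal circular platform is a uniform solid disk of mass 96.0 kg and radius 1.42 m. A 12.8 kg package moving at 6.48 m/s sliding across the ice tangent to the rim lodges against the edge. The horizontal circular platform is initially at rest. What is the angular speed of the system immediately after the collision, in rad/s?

|ω_f| ≈ 0.961 rad/s

The axle reaction passes through the central axle and exerts no torque about it; angular momentum about the central axle is conserved through the impact.
I_p = ½(96.0)(1.42)² = 96.79 kg·m². Taking the sense of the package's angular momentum as positive, L_{package} = m v R = (12.8)(6.48)(1.42) = 117.8 kg·m²/s.
L_i = 0 + 117.8 = 117.8 kg·m²/s.
After sticking, I_f = I_p + m R² = 96.79 + (12.8)(1.42)² = 122.6 kg·m².
ω_f = L_i / I_f = 117.8 / 122.6 = 0.9607 rad/s.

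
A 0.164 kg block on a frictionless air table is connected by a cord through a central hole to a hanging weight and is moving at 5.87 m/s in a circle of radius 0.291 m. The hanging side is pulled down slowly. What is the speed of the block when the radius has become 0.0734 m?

Central (radial) force ⇒ zero torque about the center ⇒ m v r is constant.
v₂ = v₁ r₁ / r₂ = (5.87)(0.291) / (0.0734) = 23.27 m/s.

v₂ ≈ 23.3 m/s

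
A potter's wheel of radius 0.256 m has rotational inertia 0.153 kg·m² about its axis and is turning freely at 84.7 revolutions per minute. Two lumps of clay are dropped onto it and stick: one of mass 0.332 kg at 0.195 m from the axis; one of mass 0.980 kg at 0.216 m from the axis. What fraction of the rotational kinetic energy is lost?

The added mass arrives with no angular momentum about the axis, and any external torque about the axis is negligible, so the system's angular momentum is conserved.
Added inertia Σmr² = (0.332)(0.195)² + (0.980)(0.216)² = 0.05835 kg·m²; I_f = 0.1530 + 0.05835 = 0.2113 kg·m².
ω_f = I_p ω_i / I_f = (0.1530)(84.7) / 0.2113 = 61.32 rpm.
KE_i = ½(0.1530)(8.870 rad/s)² = 6.018 J; KE_f = ½(0.2113)(6.421)² = 4.357 J.
Fraction lost = 0.2761.

fraction ≈ 0.276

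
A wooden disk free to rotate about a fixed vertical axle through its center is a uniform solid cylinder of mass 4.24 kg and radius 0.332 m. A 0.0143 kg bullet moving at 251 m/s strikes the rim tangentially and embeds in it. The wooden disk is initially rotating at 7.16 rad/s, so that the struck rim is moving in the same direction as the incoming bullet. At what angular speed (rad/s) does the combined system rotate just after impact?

About the axle the impulsive forces during the collision are internal, so angular momentum about that axis is conserved.
I_p = ½(4.24)(0.332)² = 0.2337 kg·m². Taking the sense of the bullet's angular momentum as positive, L_{bullet} = m v R = (0.0143)(251)(0.332) = 1.192 kg·m²/s.
L_i = +I_p ω_p + m v R = +(0.2337)(7.16) + 1.192 = 2.865 kg·m²/s.
After sticking, I_f = I_p + m R² = 0.2337 + (0.0143)(0.332)² = 0.2353 kg·m².
ω_f = L_i / I_f = 2.865 / 0.2353 = 12.18 rad/s.

|ω_f| ≈ 12.2 rad/s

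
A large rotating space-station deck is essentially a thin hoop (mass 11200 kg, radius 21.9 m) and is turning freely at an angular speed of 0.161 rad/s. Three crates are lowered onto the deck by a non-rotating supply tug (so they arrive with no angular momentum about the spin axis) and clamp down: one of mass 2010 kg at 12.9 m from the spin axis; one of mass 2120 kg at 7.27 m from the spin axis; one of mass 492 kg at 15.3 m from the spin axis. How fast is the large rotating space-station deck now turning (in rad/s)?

ω_f ≈ 0.146 rad/s

The added mass arrives with no angular momentum about the spin axis, and any external torque about the spin axis is negligible, so the system's angular momentum is conserved.
I_p = (11200)(21.9)² = 5.372e+06 kg·m².
Added inertia Σmr² = (2010)(12.9)² + (2120)(7.27)² + (492)(15.3)² = 5.617e+05 kg·m²; I_f = 5.372e+06 + 5.617e+05 = 5.933e+06 kg·m².
ω_f = I_p ω_i / I_f = (5.372e+06)(0.161) / 5.933e+06 = 0.1458 rad/s.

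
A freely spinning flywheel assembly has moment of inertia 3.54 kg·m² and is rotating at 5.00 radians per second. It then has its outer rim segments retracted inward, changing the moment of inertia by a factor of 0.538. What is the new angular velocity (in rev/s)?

No external torque acts about the spin axis, so angular momentum is conserved.
I₂ = 0.538 × 3.54 = 1.905 kg·m².
ω₂ = I₁ω₁ / I₂ = (3.540)(5.00 rad/s) / (1.905) = 9.294 rad/s = 1.479 rev/s.

ω₂ ≈ 1.48 rev/s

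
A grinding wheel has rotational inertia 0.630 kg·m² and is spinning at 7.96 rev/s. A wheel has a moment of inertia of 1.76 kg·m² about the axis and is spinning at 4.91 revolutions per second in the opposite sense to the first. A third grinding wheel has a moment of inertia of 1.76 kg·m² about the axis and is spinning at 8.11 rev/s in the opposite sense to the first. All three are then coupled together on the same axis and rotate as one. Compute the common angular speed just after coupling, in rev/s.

|ω_f| ≈ 4.31 rev/s

The coupling torques are internal; angular momentum about the shared axis is conserved.
Taking A's sense as positive: L = (0.6300)(7.96) − (1.760)(4.91) − (1.760)(8.11) = -17.90 kg·m²·rev/s.
Combined I = 0.6300 + 1.760 + 1.760 = 4.150 kg·m².
ω_f = L / I = -17.90 / 4.150 = -4.313 rev/s.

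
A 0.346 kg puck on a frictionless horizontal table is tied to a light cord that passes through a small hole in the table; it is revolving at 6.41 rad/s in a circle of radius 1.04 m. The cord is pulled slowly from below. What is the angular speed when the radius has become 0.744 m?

ω₂ ≈ 12.5 rad/s

No torque about the axis ⇒ m r₁² ω₁ = m r₂² ω₂.
ω₂ = ω₁ (r₁/r₂)² = (6.41)(1.04/0.744)² = 12.53 rad/s.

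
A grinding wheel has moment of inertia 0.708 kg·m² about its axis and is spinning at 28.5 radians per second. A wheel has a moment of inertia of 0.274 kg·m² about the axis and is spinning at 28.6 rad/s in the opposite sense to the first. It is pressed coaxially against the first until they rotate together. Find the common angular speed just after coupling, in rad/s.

No external torque acts about the common axis, so total angular momentum is conserved.
Taking A's sense as positive: L = (0.7080)(28.5) − (0.2740)(28.6) = 12.34 kg·m²·rad/s.
Combined I = 0.7080 + 0.2740 = 0.9820 kg·m².
ω_f = L / I = 12.34 / 0.9820 = 12.57 rad/s.

|ω_f| ≈ 12.6 rad/s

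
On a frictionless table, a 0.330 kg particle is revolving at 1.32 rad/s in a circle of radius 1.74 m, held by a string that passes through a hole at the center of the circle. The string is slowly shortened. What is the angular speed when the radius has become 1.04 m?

ω₂ ≈ 3.69 rad/s

The constraining force is radial, so m r² ω about the center is conserved.
ω₂ = ω₁ (r₁/r₂)² = (1.32)(1.74/1.04)² = 3.695 rad/s.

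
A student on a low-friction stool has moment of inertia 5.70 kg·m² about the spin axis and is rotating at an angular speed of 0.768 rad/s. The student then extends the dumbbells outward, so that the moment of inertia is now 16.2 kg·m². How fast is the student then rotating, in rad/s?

ω₂ ≈ 0.270 rad/s

No external torque acts about the spin axis, so angular momentum is conserved.
ω₂ = I₁ω₁ / I₂ = (5.700)(0.768 rad/s) / (16.20) = 0.2702 rad/s.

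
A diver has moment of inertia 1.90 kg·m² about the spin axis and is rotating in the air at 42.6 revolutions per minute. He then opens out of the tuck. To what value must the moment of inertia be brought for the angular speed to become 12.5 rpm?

I₂ ≈ 6.48 kg·m²

Angular momentum about the spin axis is conserved since the torque about it is zero.
I₂ = I₁ω₁ / ω₂ = (1.90)(42.6) / (12.5) = 6.475 kg·m².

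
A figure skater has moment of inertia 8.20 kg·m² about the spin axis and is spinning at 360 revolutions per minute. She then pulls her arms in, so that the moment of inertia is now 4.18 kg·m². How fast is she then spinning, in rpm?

With no external torque about the axis, L is conserved: I₁ω₁ = I₂ω₂.
ω₂ = I₁ω₁ / I₂ = (8.200)(360 rpm) / (4.180) = 706.2 rpm.

ω₂ ≈ 706 rpm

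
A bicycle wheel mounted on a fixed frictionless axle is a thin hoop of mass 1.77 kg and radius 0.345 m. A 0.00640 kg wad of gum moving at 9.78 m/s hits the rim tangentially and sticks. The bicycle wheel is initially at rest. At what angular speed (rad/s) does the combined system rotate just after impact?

|ω_f| ≈ 0.102 rad/s

About the axle the impulsive forces during the collision are internal, so angular momentum about that axis is conserved.
I_p = (1.77)(0.345)² = 0.2107 kg·m². Taking the sense of the wad of gum's angular momentum as positive, L_{wad} = m v R = (0.00640)(9.78)(0.345) = 0.02159 kg·m²/s.
L_i = 0 + 0.02159 = 0.02159 kg·m²/s.
After sticking, I_f = I_p + m R² = 0.2107 + (0.00640)(0.345)² = 0.2114 kg·m².
ω_f = L_i / I_f = 0.02159 / 0.2114 = 0.1021 rad/s.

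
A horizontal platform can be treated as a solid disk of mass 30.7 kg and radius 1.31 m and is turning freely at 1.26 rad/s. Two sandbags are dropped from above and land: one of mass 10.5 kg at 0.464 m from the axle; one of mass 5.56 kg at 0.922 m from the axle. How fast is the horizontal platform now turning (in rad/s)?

The added mass arrives with no angular momentum about the axle, and any external torque about the axle is negligible, so the system's angular momentum is conserved.
I_p = ½(30.7)(1.31)² = 26.34 kg·m².
Added inertia Σmr² = (10.5)(0.464)² + (5.56)(0.922)² = 6.987 kg·m²; I_f = 26.34 + 6.987 = 33.33 kg·m².
ω_f = I_p ω_i / I_f = (26.34)(1.26) / 33.33 = 0.9959 rad/s.

ω_f ≈ 0.996 rad/s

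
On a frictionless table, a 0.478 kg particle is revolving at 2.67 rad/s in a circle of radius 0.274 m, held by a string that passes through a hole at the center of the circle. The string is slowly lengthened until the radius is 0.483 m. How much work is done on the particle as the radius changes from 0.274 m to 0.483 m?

No torque about the axis ⇒ m r₁² ω₁ = m r₂² ω₂.
ω₂ = ω₁ (r₁/r₂)² = (2.67)(0.274/0.483)² = 0.8592 rad/s.
W = ΔKE = ½m(v₂² − v₁²) = -0.08675 J.

W ≈ -0.0867 J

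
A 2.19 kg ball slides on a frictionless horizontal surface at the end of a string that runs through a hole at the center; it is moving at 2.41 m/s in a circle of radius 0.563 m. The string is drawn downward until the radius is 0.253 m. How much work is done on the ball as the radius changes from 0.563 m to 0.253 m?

Central (radial) force ⇒ zero torque about the center ⇒ m v r is constant.
v₂ = v₁ r₁ / r₂ = (2.41)(0.563) / (0.253) = 5.363 m/s.
W = ΔKE = ½m(v₂² − v₁²) = 25.13 J.

W ≈ 25.1 J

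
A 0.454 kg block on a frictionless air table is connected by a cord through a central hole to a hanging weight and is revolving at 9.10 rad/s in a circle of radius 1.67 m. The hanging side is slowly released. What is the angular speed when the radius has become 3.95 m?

The constraining force is radial, so m r² ω about the center is conserved.
ω₂ = ω₁ (r₁/r₂)² = (9.10)(1.67/3.95)² = 1.627 rad/s.

ω₂ ≈ 1.63 rad/s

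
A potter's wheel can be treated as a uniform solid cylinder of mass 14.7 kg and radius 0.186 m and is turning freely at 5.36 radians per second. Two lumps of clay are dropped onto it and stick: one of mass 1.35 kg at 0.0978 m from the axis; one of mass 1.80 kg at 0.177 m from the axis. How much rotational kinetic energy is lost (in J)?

energy lost ≈ 0.782 J

The added mass arrives with no angular momentum about the axis, and any external torque about the axis is negligible, so the system's angular momentum is conserved.
I_p = ½(14.7)(0.186)² = 0.2543 kg·m².
Added inertia Σmr² = (1.35)(0.0978)² + (1.80)(0.177)² = 0.06930 kg·m²; I_f = 0.2543 + 0.06930 = 0.3236 kg·m².
ω_f = I_p ω_i / I_f = (0.2543)(5.36) / 0.3236 = 4.212 rad/s.
KE_i = ½(0.2543)(5.360 rad/s)² = 3.653 J; KE_f = ½(0.3236)(4.212)² = 2.870 J.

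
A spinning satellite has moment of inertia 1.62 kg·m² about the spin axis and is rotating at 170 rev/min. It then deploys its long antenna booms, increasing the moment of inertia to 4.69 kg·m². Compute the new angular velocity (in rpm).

Angular momentum about the spin axis is conserved since the torque about it is zero.
ω₂ = I₁ω₁ / I₂ = (1.620)(170 rpm) / (4.690) = 58.72 rpm.

ω₂ ≈ 58.7 rpm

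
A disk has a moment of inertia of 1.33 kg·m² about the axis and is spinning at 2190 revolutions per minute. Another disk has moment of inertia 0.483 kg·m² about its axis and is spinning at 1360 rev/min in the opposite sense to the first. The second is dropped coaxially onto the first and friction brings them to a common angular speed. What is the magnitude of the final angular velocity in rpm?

No external torque acts about the common axis, so total angular momentum is conserved.
Taking A's sense as positive: L = (1.330)(2190) − (0.4830)(1360) = 2256 kg·m²·rpm.
Combined I = 1.330 + 0.4830 = 1.813 kg·m².
ω_f = L / I = 2256 / 1.813 = 1244 rpm.

|ω_f| ≈ 1240 rpm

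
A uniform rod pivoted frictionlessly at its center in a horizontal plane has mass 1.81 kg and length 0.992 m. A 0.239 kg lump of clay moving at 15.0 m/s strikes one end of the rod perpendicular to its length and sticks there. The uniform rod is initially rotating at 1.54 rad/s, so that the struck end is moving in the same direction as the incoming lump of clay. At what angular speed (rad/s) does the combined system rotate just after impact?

About the pivot the impulsive forces during the collision are internal, so angular momentum about that axis is conserved.
I_p = (1/12)(1.81)(0.992)² = 0.1484 kg·m². Taking the sense of the lump of clay's angular momentum as positive, L_{lump} = m v R = (0.239)(15.0)(0.992/2) = 1.778 kg·m²/s.
L_i = +I_p ω_p + m v R = +(0.1484)(1.54) + 1.778 = 2.007 kg·m²/s.
After sticking, I_f = I_p + m R² = 0.1484 + (0.239)(0.992/2)² = 0.2072 kg·m².
ω_f = L_i / I_f = 2.007 / 0.2072 = 9.684 rad/s.

|ω_f| ≈ 9.68 rad/s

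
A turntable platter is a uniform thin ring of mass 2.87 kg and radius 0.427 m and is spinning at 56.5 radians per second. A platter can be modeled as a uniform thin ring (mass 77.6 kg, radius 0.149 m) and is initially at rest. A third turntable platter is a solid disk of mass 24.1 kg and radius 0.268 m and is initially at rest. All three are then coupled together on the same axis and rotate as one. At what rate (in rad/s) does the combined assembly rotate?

The coupling torques are internal; angular momentum about the shared axis is conserved.
Moments of inertia: I_A = (2.87)(0.427)² = 0.5233 kg·m²; I_B = (77.6)(0.149)² = 1.723 kg·m²; I_C = ½(24.1)(0.268)² = 0.8655 kg·m².
Taking A's sense as positive: L = (0.5233)(56.5) = 29.57 kg·m²·rad/s.
Combined I = 0.5233 + 1.723 + 0.8655 = 3.112 kg·m².
ω_f = L / I = 29.57 / 3.112 = 9.502 rad/s.

|ω_f| ≈ 9.50 rad/s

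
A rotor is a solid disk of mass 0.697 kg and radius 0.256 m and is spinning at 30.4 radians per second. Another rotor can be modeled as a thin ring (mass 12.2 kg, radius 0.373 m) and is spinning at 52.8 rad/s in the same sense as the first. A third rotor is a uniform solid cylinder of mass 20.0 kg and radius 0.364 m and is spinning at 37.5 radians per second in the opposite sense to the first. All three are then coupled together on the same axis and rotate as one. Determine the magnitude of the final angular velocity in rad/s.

|ω_f| ≈ 13.3 rad/s

No external torque acts about the common axis, so total angular momentum is conserved.
Moments of inertia: I_A = ½(0.697)(0.256)² = 0.02284 kg·m²; I_B = (12.2)(0.373)² = 1.697 kg·m²; I_C = ½(20.0)(0.364)² = 1.325 kg·m².
Taking A's sense as positive: L = (0.02284)(30.4) + (1.697)(52.8) − (1.325)(37.5) = 40.63 kg·m²·rad/s.
Combined I = 0.02284 + 1.697 + 1.325 = 3.045 kg·m².
ω_f = L / I = 40.63 / 3.045 = 13.34 rad/s.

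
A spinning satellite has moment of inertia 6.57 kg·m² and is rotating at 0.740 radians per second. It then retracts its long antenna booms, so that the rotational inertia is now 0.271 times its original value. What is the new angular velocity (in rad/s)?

ω₂ ≈ 2.73 rad/s

Angular momentum about the spin axis is conserved since the torque about it is zero.
I₂ = 0.271 × 6.57 = 1.780 kg·m².
ω₂ = I₁ω₁ / I₂ = (6.570)(0.740 rad/s) / (1.780) = 2.731 rad/s.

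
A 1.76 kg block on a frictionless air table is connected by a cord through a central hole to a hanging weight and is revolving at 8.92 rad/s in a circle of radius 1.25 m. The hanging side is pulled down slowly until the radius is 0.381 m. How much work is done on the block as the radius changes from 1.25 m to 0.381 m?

W ≈ 1070 J

The constraining force is radial, so m r² ω about the center is conserved.
ω₂ = ω₁ (r₁/r₂)² = (8.92)(1.25/0.381)² = 96.01 rad/s.
W = ΔKE = ½m(v₂² − v₁²) = 1068 J.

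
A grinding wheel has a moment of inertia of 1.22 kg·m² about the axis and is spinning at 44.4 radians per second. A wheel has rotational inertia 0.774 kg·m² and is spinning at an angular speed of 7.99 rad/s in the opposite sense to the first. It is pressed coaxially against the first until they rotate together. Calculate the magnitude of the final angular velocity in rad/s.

|ω_f| ≈ 24.1 rad/s

The coupling torques are internal; angular momentum about the shared axis is conserved.
Taking A's sense as positive: L = (1.220)(44.4) − (0.7740)(7.99) = 47.98 kg·m²·rad/s.
Combined I = 1.220 + 0.7740 = 1.994 kg·m².
ω_f = L / I = 47.98 / 1.994 = 24.06 rad/s.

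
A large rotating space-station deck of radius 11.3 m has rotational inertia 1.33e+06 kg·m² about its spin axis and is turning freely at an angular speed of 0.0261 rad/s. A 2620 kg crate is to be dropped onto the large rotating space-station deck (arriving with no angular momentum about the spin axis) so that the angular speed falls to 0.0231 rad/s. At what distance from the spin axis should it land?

r ≈ 8.12 m

The added mass arrives with no angular momentum about the spin axis, and any external torque about the spin axis is negligible, so the system's angular momentum is conserved.
I_p ω_i = (I_p + m r²) ω_f ⇒ m r² = I_p(ω_i/ω_f − 1) = 1.330e+06(0.0261/0.0231 − 1) = 1.727e+05 kg·m².
r = √(1.727e+05/2620) = 8.120 m.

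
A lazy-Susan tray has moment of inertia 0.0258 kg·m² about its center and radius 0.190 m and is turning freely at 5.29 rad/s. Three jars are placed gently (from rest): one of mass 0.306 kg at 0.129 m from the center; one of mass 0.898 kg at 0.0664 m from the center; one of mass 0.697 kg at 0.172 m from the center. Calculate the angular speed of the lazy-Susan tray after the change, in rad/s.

The added mass arrives with no angular momentum about the center, and any external torque about the center is negligible, so the system's angular momentum is conserved.
Added inertia Σmr² = (0.306)(0.129)² + (0.898)(0.0664)² + (0.697)(0.172)² = 0.02967 kg·m²; I_f = 0.02580 + 0.02967 = 0.05547 kg·m².
ω_f = I_p ω_i / I_f = (0.02580)(5.29) / 0.05547 = 2.460 rad/s.

ω_f ≈ 2.46 rad/s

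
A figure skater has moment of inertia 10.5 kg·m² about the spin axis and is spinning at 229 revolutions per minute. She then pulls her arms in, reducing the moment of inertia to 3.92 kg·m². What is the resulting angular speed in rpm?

ω₂ ≈ 613 rpm

No external torque acts about the spin axis, so angular momentum is conserved.
ω₂ = I₁ω₁ / I₂ = (10.50)(229 rpm) / (3.920) = 613.4 rpm.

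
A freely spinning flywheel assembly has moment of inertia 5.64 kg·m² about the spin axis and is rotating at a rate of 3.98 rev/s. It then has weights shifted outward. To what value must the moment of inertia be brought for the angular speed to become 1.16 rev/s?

I₂ ≈ 19.4 kg·m²

With no external torque about the axis, L is conserved: I₁ω₁ = I₂ω₂.
I₂ = I₁ω₁ / ω₂ = (5.64)(3.98) / (1.16) = 19.35 kg·m².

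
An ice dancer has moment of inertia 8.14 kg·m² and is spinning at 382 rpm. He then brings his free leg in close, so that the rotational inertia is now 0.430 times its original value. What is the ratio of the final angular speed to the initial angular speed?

Angular momentum about the spin axis is conserved since the torque about it is zero.
I₂ = 0.430 × 8.14 = 3.500 kg·m².
ω₂/ω₁ = I₁/I₂ = 8.140 / 3.500 = 2.326.

ω₂/ω₁ ≈ 2.33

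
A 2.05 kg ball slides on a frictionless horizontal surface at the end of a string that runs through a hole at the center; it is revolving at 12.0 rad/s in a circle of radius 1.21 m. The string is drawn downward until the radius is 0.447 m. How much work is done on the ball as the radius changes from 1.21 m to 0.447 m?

The constraining force is radial, so m r² ω about the center is conserved.
ω₂ = ω₁ (r₁/r₂)² = (12.0)(1.21/0.447)² = 87.93 rad/s.
W = ΔKE = ½m(v₂² − v₁²) = 1367 J.

W ≈ 1370 J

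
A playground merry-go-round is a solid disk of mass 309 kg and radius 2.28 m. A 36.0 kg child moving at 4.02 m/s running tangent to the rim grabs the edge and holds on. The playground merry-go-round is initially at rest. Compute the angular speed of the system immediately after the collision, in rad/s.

|ω_f| ≈ 0.333 rad/s

The axle reaction passes through the axle and exerts no torque about it; angular momentum about the axle is conserved through the impact.
I_p = ½(309)(2.28)² = 803.2 kg·m². Taking the sense of the child's angular momentum as positive, L_{child} = m v R = (36.0)(4.02)(2.28) = 330.0 kg·m²/s.
L_i = 0 + 330.0 = 330.0 kg·m²/s.
After sticking, I_f = I_p + m R² = 803.2 + (36.0)(2.28)² = 990.3 kg·m².
ω_f = L_i / I_f = 330.0 / 990.3 = 0.3332 rad/s.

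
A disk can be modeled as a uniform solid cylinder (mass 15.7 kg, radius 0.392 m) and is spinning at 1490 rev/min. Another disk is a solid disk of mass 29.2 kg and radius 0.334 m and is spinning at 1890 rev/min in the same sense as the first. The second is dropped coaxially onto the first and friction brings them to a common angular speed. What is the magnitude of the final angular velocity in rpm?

No external torque acts about the common axis, so total angular momentum is conserved.
Moments of inertia: I_A = ½(15.7)(0.392)² = 1.206 kg·m²; I_B = ½(29.2)(0.334)² = 1.629 kg·m².
Taking A's sense as positive: L = (1.206)(1490) + (1.629)(1890) = 4876 kg·m²·rpm.
Combined I = 1.206 + 1.629 = 2.835 kg·m².
ω_f = L / I = 4876 / 2.835 = 1720 rpm.

|ω_f| ≈ 1720 rpm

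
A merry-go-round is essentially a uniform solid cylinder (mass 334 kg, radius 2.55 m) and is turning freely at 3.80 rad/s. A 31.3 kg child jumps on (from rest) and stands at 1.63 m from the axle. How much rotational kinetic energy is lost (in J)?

The added mass arrives with no angular momentum about the axle, and any external torque about the axle is negligible, so the system's angular momentum is conserved.
I_p = ½(334)(2.55)² = 1086 kg·m².
Added inertia Σmr² = (31.3)(1.63)² = 83.16 kg·m²; I_f = 1086 + 83.16 = 1169 kg·m².
ω_f = I_p ω_i / I_f = (1086)(3.80) / 1169 = 3.530 rad/s.
KE_i = ½(1086)(3.800 rad/s)² = 7840 J; KE_f = ½(1169)(3.530)² = 7283 J.

energy lost ≈ 558 J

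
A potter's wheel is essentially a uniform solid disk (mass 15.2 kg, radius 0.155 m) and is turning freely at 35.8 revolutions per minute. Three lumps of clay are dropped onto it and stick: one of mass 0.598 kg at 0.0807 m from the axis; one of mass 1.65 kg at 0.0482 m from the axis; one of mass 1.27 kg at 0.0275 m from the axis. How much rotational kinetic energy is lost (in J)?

energy lost ≈ 0.0583 J

No external torque acts about the axis; L_before = L_after.
I_p = ½(15.2)(0.155)² = 0.1826 kg·m².
Added inertia Σmr² = (0.598)(0.0807)² + (1.65)(0.0482)² + (1.27)(0.0275)² = 0.008688 kg·m²; I_f = 0.1826 + 0.008688 = 0.1913 kg·m².
ω_f = I_p ω_i / I_f = (0.1826)(35.8) / 0.1913 = 34.17 rpm.
KE_i = ½(0.1826)(3.749 rad/s)² = 1.283 J; KE_f = ½(0.1913)(3.579)² = 1.225 J.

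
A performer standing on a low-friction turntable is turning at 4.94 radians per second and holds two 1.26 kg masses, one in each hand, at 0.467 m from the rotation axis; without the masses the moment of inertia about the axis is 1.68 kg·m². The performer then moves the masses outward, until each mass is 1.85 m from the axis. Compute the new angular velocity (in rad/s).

ω₂ ≈ 1.07 rad/s

With no external torque about the axis, L is conserved: I₁ω₁ = I₂ω₂.
I₁ = 1.68 + 2(1.26)(0.467)² = 2.230 kg·m²; I₂ = 1.68 + 2(1.26)(1.85)² = 10.30 kg·m².
ω₂ = I₁ω₁ / I₂ = (2.230)(4.94 rad/s) / (10.30) = 1.069 rad/s.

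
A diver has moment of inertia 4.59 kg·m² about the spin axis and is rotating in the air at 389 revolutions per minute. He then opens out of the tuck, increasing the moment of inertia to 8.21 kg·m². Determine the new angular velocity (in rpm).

With no external torque about the axis, L is conserved: I₁ω₁ = I₂ω₂.
ω₂ = I₁ω₁ / I₂ = (4.590)(389 rpm) / (8.210) = 217.5 rpm.

ω₂ ≈ 217 rpm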